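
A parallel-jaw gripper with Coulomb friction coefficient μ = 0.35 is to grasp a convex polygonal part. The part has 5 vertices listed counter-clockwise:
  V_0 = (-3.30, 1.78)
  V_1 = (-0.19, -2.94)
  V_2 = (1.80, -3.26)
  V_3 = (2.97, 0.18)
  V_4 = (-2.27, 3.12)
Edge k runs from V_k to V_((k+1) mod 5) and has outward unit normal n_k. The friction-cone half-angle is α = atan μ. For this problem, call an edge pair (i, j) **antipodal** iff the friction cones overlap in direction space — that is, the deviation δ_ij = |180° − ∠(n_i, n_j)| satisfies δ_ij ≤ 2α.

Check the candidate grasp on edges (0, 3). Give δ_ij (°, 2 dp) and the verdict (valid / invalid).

δ = 27.32°, valid

α = atan 0.35 = 19.29°;  2α = 38.58°
edge 0: e_0 = (+3.11, -4.72);  n_0 = (-0.8350, -0.5502)
edge 3: e_3 = (-5.24, +2.94);  n_3 = (+0.4893, +0.8721)
∠(n_0, n_3) = 152.68°
δ = |180° − 152.68°| = 27.32°
27.32° ≤ 2α = 38.58°  →  valid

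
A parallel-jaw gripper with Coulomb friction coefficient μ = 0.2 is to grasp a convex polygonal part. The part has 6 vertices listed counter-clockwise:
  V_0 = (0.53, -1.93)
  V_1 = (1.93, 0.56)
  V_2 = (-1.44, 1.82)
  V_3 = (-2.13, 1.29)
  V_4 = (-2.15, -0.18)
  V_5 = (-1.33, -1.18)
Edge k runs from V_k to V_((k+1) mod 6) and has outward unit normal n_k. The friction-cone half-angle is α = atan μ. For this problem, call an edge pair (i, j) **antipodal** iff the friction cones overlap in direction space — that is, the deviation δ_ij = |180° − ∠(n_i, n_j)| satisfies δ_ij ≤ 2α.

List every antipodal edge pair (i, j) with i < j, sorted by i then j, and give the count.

α = atan 0.2 = 11.31°;  2α = 22.62°
n_0 = (+0.8717, -0.4901)
n_1 = (+0.3502, +0.9367)
n_2 = (-0.6092, +0.7931)
n_3 = (-0.9999, +0.0136)
n_4 = (-0.7733, -0.6341)
n_5 = (-0.3740, -0.9274)
  (0,1): δ = 81.15°  ·
  (0,2): δ = 23.12°  ·
  (0,3): δ = 28.57°  ·
  (0,4): δ = 68.70°  ·
  (0,5): δ = 97.39°  ·
  (1,2): δ = 121.97°  ·
  (1,3): δ = 70.28°  ·
  (1,4): δ = 30.15°  ·
  (1,5): δ = 1.46°  ✓
  (2,3): δ = 128.31°  ·
  (2,4): δ = 88.18°  ·
  (2,5): δ = 59.49°  ·
  (3,4): δ = 139.87°  ·
  (3,5): δ = 111.18°  ·
  (4,5): δ = 151.31°  ·
antipodal pairs: 1

count = 1; pairs: (1,5)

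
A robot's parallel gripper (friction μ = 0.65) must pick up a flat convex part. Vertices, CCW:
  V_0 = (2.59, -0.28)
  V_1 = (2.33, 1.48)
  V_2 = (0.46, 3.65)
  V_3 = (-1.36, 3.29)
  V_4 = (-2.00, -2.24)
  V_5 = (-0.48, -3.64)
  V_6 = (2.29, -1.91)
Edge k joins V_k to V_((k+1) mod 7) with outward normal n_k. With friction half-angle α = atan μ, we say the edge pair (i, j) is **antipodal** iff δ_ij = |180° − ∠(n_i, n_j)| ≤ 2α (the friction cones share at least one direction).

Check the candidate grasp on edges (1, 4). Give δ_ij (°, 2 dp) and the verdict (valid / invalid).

δ = 6.60°, valid

α = atan 0.65 = 33.02°;  2α = 66.05°
edge 1: e_1 = (-1.87, +2.17);  n_1 = (+0.7575, +0.6528)
edge 4: e_4 = (+1.52, -1.40);  n_4 = (-0.6775, -0.7355)
∠(n_1, n_4) = 173.40°
δ = |180° − 173.40°| = 6.60°
6.60° ≤ 2α = 66.05°  →  valid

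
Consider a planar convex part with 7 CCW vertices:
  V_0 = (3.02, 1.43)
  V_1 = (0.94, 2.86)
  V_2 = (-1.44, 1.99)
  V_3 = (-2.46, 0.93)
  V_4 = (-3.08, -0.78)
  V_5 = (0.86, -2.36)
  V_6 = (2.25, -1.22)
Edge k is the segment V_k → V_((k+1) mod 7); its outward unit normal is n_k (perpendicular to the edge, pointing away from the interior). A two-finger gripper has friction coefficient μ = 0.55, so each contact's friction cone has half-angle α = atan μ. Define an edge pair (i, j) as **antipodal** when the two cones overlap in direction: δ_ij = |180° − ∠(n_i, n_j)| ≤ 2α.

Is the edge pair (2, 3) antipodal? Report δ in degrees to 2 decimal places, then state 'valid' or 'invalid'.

α = atan 0.55 = 28.81°;  2α = 57.62°
edge 2: e_2 = (-1.02, -1.06);  n_2 = (-0.7206, +0.6934)
edge 3: e_3 = (-0.62, -1.71);  n_3 = (-0.9401, +0.3409)
∠(n_2, n_3) = 23.97°
δ = |180° − 23.97°| = 156.03°
156.03° > 2α = 57.62°  →  invalid

δ = 156.03°, invalid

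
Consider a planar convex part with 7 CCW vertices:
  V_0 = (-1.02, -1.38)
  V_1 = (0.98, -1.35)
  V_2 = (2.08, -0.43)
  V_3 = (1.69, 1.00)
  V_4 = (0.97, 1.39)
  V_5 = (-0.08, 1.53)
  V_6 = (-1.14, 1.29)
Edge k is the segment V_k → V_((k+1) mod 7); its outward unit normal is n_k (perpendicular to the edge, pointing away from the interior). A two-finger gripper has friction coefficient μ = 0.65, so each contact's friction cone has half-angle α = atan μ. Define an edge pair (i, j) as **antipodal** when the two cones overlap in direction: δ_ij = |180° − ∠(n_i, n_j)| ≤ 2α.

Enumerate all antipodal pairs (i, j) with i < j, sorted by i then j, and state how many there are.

count = 8; pairs: (0,3), (0,4), (0,5), (1,4), (1,5), (1,6), (2,6), (3,6)

α = atan 0.65 = 33.02°;  2α = 66.05°
n_0 = (+0.0150, -0.9999)
n_1 = (+0.6416, -0.7671)
n_2 = (+0.9648, +0.2631)
n_3 = (+0.4763, +0.8793)
n_4 = (+0.1322, +0.9912)
n_5 = (-0.2208, +0.9753)
n_6 = (-0.9990, -0.0449)
  (0,1): δ = 140.95°  ·
  (0,2): δ = 75.60°  ·
  (0,3): δ = 29.30°  ✓
  (0,4): δ = 8.45°  ✓
  (0,5): δ = 11.90°  ✓
  (0,6): δ = 91.71°  ·
  (1,2): δ = 114.65°  ·
  (1,3): δ = 68.35°  ·
  (1,4): δ = 47.50°  ✓
  (1,5): δ = 27.15°  ✓
  (1,6): δ = 52.67°  ✓
  (2,3): δ = 133.70°  ·
  (2,4): δ = 112.85°  ·
  (2,5): δ = 92.50°  ·
  (2,6): δ = 12.68°  ✓
  (3,4): δ = 159.15°  ·
  (3,5): δ = 138.80°  ·
  (3,6): δ = 58.98°  ✓
  (4,5): δ = 159.65°  ·
  (4,6): δ = 79.83°  ·
  (5,6): δ = 100.18°  ·
antipodal pairs: 8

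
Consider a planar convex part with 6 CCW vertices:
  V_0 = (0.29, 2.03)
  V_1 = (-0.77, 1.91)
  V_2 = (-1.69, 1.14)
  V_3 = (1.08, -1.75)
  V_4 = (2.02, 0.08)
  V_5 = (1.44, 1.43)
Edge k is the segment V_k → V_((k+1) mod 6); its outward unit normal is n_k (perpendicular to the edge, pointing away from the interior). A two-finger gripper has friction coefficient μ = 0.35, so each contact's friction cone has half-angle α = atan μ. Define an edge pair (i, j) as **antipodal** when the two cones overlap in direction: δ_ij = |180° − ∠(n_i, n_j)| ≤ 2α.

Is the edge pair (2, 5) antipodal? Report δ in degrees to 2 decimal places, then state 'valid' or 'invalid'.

δ = 18.66°, valid

α = atan 0.35 = 19.29°;  2α = 38.58°
edge 2: e_2 = (+2.77, -2.89);  n_2 = (-0.7219, -0.6920)
edge 5: e_5 = (-1.15, +0.60);  n_5 = (+0.4626, +0.8866)
∠(n_2, n_5) = 161.34°
δ = |180° − 161.34°| = 18.66°
18.66° ≤ 2α = 38.58°  →  valid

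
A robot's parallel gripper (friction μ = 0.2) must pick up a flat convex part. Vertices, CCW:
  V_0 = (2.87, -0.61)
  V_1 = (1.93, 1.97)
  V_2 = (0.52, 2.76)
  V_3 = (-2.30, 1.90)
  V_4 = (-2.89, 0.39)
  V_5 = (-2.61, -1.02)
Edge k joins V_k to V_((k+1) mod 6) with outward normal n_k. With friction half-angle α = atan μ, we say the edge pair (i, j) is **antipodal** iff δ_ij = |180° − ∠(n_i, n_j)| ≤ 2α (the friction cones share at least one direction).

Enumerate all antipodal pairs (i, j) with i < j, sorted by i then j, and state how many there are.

count = 2; pairs: (0,4), (2,5)

α = atan 0.2 = 11.31°;  2α = 22.62°
n_0 = (+0.9396, +0.3423)
n_1 = (+0.4888, +0.8724)
n_2 = (-0.2917, +0.9565)
n_3 = (-0.9314, +0.3639)
n_4 = (-0.9808, -0.1948)
n_5 = (+0.0746, -0.9972)
  (0,1): δ = 139.28°  ·
  (0,2): δ = 93.06°  ·
  (0,3): δ = 41.36°  ·
  (0,4): δ = 8.79°  ✓
  (0,5): δ = 74.26°  ·
  (1,2): δ = 133.78°  ·
  (1,3): δ = 82.08°  ·
  (1,4): δ = 49.51°  ·
  (1,5): δ = 33.54°  ·
  (2,3): δ = 128.30°  ·
  (2,4): δ = 95.73°  ·
  (2,5): δ = 12.68°  ✓
  (3,4): δ = 147.43°  ·
  (3,5): δ = 64.38°  ·
  (4,5): δ = 96.95°  ·
antipodal pairs: 2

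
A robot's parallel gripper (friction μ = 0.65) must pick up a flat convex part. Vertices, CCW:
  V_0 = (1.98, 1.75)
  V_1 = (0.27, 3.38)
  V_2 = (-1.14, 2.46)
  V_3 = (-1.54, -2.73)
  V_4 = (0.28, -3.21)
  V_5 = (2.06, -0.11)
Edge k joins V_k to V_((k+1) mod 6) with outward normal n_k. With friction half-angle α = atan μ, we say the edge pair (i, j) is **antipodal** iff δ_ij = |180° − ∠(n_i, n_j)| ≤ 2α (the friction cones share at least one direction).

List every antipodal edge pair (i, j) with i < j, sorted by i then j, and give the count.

count = 7; pairs: (0,2), (0,3), (1,3), (1,4), (1,5), (2,4), (2,5)

α = atan 0.65 = 33.02°;  2α = 66.05°
n_0 = (+0.6900, +0.7238)
n_1 = (-0.5464, +0.8375)
n_2 = (-0.9970, +0.0768)
n_3 = (-0.2550, -0.9669)
n_4 = (+0.8672, -0.4979)
n_5 = (+0.9991, +0.0430)
  (0,1): δ = 103.25°  ·
  (0,2): δ = 50.78°  ✓
  (0,3): δ = 28.85°  ✓
  (0,4): δ = 103.76°  ·
  (0,5): δ = 136.09°  ·
  (1,2): δ = 127.53°  ·
  (1,3): δ = 47.90°  ✓
  (1,4): δ = 27.01°  ✓
  (1,5): δ = 59.34°  ✓
  (2,3): δ = 100.37°  ·
  (2,4): δ = 25.46°  ✓
  (2,5): δ = 6.87°  ✓
  (3,4): δ = 105.09°  ·
  (3,5): δ = 72.76°  ·
  (4,5): δ = 147.67°  ·
antipodal pairs: 7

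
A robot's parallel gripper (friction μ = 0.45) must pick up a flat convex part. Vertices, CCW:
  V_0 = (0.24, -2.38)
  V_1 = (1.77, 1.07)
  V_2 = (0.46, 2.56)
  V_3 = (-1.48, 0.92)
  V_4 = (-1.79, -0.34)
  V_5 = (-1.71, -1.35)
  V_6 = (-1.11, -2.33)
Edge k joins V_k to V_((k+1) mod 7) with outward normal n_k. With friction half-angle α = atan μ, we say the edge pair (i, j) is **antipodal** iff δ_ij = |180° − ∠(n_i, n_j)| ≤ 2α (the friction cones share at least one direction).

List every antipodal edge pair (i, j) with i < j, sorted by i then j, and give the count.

α = atan 0.45 = 24.23°;  2α = 48.46°
n_0 = (+0.9141, -0.4054)
n_1 = (+0.7510, +0.6603)
n_2 = (-0.6456, +0.7637)
n_3 = (-0.9710, +0.2389)
n_4 = (-0.9969, -0.0790)
n_5 = (-0.8529, -0.5222)
n_6 = (-0.0370, -0.9993)
  (0,1): δ = 114.76°  ·
  (0,2): δ = 25.87°  ✓
  (0,3): δ = 10.09°  ✓
  (0,4): δ = 28.45°  ✓
  (0,5): δ = 55.39°  ·
  (0,6): δ = 111.80°  ·
  (1,2): δ = 91.11°  ·
  (1,3): δ = 55.14°  ·
  (1,4): δ = 36.79°  ✓
  (1,5): δ = 9.84°  ✓
  (1,6): δ = 46.56°  ✓
  (2,3): δ = 144.03°  ·
  (2,4): δ = 125.68°  ·
  (2,5): δ = 98.73°  ·
  (2,6): δ = 42.33°  ✓
  (3,4): δ = 161.65°  ·
  (3,5): δ = 134.70°  ·
  (3,6): δ = 78.30°  ·
  (4,5): δ = 153.05°  ·
  (4,6): δ = 96.65°  ·
  (5,6): δ = 123.60°  ·
antipodal pairs: 7

count = 7; pairs: (0,2), (0,3), (0,4), (1,4), (1,5), (1,6), (2,6)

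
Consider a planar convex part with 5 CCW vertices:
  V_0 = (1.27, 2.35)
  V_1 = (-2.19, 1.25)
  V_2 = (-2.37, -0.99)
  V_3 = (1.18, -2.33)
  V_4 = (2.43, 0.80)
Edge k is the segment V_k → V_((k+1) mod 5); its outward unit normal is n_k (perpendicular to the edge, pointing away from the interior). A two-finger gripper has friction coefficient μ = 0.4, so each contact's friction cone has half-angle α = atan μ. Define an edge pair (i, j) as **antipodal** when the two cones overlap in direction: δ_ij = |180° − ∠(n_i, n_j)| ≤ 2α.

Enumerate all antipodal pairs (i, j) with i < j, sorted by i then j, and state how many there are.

count = 4; pairs: (0,2), (1,3), (1,4), (2,4)

α = atan 0.4 = 21.80°;  2α = 43.60°
n_0 = (-0.3030, +0.9530)
n_1 = (-0.9968, +0.0801)
n_2 = (-0.3531, -0.9356)
n_3 = (+0.9287, -0.3709)
n_4 = (+0.8006, +0.5992)
  (0,1): δ = 112.23°  ·
  (0,2): δ = 38.32°  ✓
  (0,3): δ = 50.59°  ·
  (0,4): δ = 109.17°  ·
  (1,2): δ = 106.09°  ·
  (1,3): δ = 17.18°  ✓
  (1,4): δ = 41.40°  ✓
  (2,3): δ = 91.09°  ·
  (2,4): δ = 32.51°  ✓
  (3,4): δ = 121.42°  ·
antipodal pairs: 4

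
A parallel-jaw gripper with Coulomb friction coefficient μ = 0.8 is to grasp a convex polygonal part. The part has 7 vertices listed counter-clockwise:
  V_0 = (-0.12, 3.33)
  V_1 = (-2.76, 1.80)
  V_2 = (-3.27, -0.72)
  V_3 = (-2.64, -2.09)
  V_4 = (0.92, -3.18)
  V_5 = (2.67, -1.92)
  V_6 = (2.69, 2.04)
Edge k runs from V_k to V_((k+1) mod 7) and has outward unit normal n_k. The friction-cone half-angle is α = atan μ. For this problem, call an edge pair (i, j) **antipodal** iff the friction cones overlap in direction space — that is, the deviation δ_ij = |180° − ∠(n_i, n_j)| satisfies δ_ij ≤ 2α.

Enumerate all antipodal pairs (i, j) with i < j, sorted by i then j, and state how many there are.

count = 11; pairs: (0,3), (0,4), (0,5), (1,4), (1,5), (1,6), (2,5), (2,6), (3,5), (3,6), (4,6)

α = atan 0.8 = 38.66°;  2α = 77.32°
n_0 = (-0.5014, +0.8652)
n_1 = (-0.9801, +0.1984)
n_2 = (-0.9085, -0.4178)
n_3 = (-0.2928, -0.9562)
n_4 = (+0.5843, -0.8115)
n_5 = (+1.0000, -0.0051)
n_6 = (+0.4172, +0.9088)
  (0,1): δ = 131.54°  ·
  (0,2): δ = 95.40°  ·
  (0,3): δ = 47.12°  ✓
  (0,4): δ = 5.66°  ✓
  (0,5): δ = 59.62°  ✓
  (0,6): δ = 125.25°  ·
  (1,2): δ = 143.86°  ·
  (1,3): δ = 95.58°  ·
  (1,4): δ = 42.81°  ✓
  (1,5): δ = 11.15°  ✓
  (1,6): δ = 76.78°  ✓
  (2,3): δ = 131.72°  ·
  (2,4): δ = 78.94°  ·
  (2,5): δ = 24.98°  ✓
  (2,6): δ = 40.65°  ✓
  (3,4): δ = 127.22°  ·
  (3,5): δ = 73.27°  ✓
  (3,6): δ = 7.64°  ✓
  (4,5): δ = 126.04°  ·
  (4,6): δ = 60.41°  ✓
  (5,6): δ = 114.37°  ·
antipodal pairs: 11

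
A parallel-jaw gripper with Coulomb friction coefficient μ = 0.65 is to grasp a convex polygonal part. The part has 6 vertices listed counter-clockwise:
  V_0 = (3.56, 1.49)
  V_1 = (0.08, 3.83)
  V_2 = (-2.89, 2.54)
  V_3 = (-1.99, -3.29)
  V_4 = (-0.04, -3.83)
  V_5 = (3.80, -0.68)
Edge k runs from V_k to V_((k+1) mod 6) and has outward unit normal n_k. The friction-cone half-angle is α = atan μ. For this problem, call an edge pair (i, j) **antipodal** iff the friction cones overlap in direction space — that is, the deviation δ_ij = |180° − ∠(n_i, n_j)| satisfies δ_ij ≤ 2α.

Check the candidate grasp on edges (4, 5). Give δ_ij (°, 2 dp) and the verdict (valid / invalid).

δ = 123.05°, invalid

α = atan 0.65 = 33.02°;  2α = 66.05°
edge 4: e_4 = (+3.84, +3.15);  n_4 = (+0.6342, -0.7731)
edge 5: e_5 = (-0.24, +2.17);  n_5 = (+0.9939, +0.1099)
∠(n_4, n_5) = 56.95°
δ = |180° − 56.95°| = 123.05°
123.05° > 2α = 66.05°  →  invalid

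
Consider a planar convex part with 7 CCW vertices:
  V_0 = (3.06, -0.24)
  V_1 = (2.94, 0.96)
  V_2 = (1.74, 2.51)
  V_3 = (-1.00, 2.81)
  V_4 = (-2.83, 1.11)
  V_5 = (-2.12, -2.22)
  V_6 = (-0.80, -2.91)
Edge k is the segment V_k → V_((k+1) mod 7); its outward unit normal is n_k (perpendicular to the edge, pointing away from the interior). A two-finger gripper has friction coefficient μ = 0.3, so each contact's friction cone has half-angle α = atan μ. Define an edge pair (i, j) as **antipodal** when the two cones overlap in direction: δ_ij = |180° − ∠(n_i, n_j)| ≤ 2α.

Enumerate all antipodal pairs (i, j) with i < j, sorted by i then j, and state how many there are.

count = 5; pairs: (0,4), (1,4), (1,5), (2,5), (3,6)

α = atan 0.3 = 16.70°;  2α = 33.40°
n_0 = (+0.9950, +0.0995)
n_1 = (+0.7907, +0.6122)
n_2 = (+0.1088, +0.9941)
n_3 = (-0.6806, +0.7327)
n_4 = (-0.9780, -0.2085)
n_5 = (-0.4633, -0.8862)
n_6 = (+0.5689, -0.8224)
  (0,1): δ = 147.96°  ·
  (0,2): δ = 101.96°  ·
  (0,3): δ = 52.82°  ·
  (0,4): δ = 6.33°  ✓
  (0,5): δ = 56.69°  ·
  (0,6): δ = 118.96°  ·
  (1,2): δ = 134.00°  ·
  (1,3): δ = 84.86°  ·
  (1,4): δ = 25.71°  ✓
  (1,5): δ = 24.66°  ✓
  (1,6): δ = 86.93°  ·
  (2,3): δ = 130.86°  ·
  (2,4): δ = 71.72°  ·
  (2,5): δ = 21.35°  ✓
  (2,6): δ = 40.92°  ·
  (3,4): δ = 120.85°  ·
  (3,5): δ = 70.49°  ·
  (3,6): δ = 8.22°  ✓
  (4,5): δ = 129.63°  ·
  (4,6): δ = 67.36°  ·
  (5,6): δ = 117.73°  ·
antipodal pairs: 5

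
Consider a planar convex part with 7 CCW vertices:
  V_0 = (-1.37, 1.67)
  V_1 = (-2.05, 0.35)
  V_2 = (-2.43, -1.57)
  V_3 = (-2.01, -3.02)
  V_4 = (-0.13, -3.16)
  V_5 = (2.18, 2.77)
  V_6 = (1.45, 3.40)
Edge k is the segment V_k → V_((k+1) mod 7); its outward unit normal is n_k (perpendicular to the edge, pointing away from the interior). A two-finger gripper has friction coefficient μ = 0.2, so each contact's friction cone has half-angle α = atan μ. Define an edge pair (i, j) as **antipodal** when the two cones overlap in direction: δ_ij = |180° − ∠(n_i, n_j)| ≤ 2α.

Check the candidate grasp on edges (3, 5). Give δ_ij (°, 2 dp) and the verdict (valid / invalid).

α = atan 0.2 = 11.31°;  2α = 22.62°
edge 3: e_3 = (+1.88, -0.14);  n_3 = (-0.0743, -0.9972)
edge 5: e_5 = (-0.73, +0.63);  n_5 = (+0.6533, +0.7571)
∠(n_3, n_5) = 143.46°
δ = |180° − 143.46°| = 36.54°
36.54° > 2α = 22.62°  →  invalid

δ = 36.54°, invalid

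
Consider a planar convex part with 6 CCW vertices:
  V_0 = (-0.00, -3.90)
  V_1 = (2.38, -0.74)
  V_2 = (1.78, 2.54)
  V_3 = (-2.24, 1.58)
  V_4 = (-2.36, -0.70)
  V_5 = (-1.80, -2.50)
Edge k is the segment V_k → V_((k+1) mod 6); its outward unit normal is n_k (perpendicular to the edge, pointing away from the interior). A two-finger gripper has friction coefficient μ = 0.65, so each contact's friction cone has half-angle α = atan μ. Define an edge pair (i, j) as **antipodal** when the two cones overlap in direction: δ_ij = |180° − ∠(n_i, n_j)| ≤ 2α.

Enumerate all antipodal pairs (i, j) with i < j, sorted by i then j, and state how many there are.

α = atan 0.65 = 33.02°;  2α = 66.05°
n_0 = (+0.7988, -0.6016)
n_1 = (+0.9837, +0.1799)
n_2 = (-0.2323, +0.9727)
n_3 = (-0.9986, +0.0526)
n_4 = (-0.9549, -0.2971)
n_5 = (-0.6139, -0.7894)
  (0,1): δ = 132.65°  ·
  (0,2): δ = 39.58°  ✓
  (0,3): δ = 33.97°  ✓
  (0,4): δ = 54.27°  ✓
  (0,5): δ = 89.11°  ·
  (1,2): δ = 86.94°  ·
  (1,3): δ = 13.38°  ✓
  (1,4): δ = 6.92°  ✓
  (1,5): δ = 41.76°  ✓
  (2,3): δ = 106.44°  ·
  (2,4): δ = 86.15°  ·
  (2,5): δ = 51.31°  ✓
  (3,4): δ = 159.71°  ·
  (3,5): δ = 124.86°  ·
  (4,5): δ = 145.16°  ·
antipodal pairs: 7

count = 7; pairs: (0,2), (0,3), (0,4), (1,3), (1,4), (1,5), (2,5)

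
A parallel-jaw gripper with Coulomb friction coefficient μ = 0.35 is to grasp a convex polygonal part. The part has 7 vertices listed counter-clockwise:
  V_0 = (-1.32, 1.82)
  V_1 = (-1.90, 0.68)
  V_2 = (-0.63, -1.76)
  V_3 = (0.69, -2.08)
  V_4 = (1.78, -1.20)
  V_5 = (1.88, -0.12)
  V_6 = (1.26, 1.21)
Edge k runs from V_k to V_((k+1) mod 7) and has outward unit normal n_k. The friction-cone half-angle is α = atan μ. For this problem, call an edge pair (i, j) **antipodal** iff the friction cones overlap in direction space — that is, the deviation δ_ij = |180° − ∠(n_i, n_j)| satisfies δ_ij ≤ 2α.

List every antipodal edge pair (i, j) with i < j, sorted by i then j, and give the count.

α = atan 0.35 = 19.29°;  2α = 38.58°
n_0 = (-0.8913, +0.4535)
n_1 = (-0.8870, -0.4617)
n_2 = (-0.2356, -0.9719)
n_3 = (+0.6282, -0.7781)
n_4 = (+0.9957, -0.0922)
n_5 = (+0.9064, +0.4225)
n_6 = (+0.2301, +0.9732)
  (0,1): δ = 125.54°  ·
  (0,2): δ = 76.66°  ·
  (0,3): δ = 24.12°  ✓
  (0,4): δ = 21.68°  ✓
  (0,5): δ = 51.96°  ·
  (0,6): δ = 103.66°  ·
  (1,2): δ = 131.12°  ·
  (1,3): δ = 78.58°  ·
  (1,4): δ = 32.79°  ✓
  (1,5): δ = 2.50°  ✓
  (1,6): δ = 49.20°  ·
  (2,3): δ = 127.46°  ·
  (2,4): δ = 81.66°  ·
  (2,5): δ = 51.38°  ·
  (2,6): δ = 0.32°  ✓
  (3,4): δ = 134.21°  ·
  (3,5): δ = 103.92°  ·
  (3,6): δ = 52.22°  ·
  (4,5): δ = 149.72°  ·
  (4,6): δ = 98.01°  ·
  (5,6): δ = 128.30°  ·
antipodal pairs: 5

count = 5; pairs: (0,3), (0,4), (1,4), (1,5), (2,6)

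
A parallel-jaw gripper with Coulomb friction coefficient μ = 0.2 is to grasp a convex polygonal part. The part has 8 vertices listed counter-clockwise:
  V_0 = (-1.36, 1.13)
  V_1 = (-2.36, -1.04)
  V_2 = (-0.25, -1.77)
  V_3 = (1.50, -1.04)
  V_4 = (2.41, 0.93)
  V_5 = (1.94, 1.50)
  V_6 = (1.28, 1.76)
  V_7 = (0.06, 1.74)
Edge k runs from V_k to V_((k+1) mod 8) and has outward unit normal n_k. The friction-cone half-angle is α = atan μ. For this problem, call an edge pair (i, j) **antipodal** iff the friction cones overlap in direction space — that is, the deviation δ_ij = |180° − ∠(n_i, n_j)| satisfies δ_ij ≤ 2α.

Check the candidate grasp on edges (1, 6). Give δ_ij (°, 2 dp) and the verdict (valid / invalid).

δ = 20.02°, valid

α = atan 0.2 = 11.31°;  2α = 22.62°
edge 1: e_1 = (+2.11, -0.73);  n_1 = (-0.3270, -0.9450)
edge 6: e_6 = (-1.22, -0.02);  n_6 = (-0.0164, +0.9999)
∠(n_1, n_6) = 159.98°
δ = |180° − 159.98°| = 20.02°
20.02° ≤ 2α = 22.62°  →  valid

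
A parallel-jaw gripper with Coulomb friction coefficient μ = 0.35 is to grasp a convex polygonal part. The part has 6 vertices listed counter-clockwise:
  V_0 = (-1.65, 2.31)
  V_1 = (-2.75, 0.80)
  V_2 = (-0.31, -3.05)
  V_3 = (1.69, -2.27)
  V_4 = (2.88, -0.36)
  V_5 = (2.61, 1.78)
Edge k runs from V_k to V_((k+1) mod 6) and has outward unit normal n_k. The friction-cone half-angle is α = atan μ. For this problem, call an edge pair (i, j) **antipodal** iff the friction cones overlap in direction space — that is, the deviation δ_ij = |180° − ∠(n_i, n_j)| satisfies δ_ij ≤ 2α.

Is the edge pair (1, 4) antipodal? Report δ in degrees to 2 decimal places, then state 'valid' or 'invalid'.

α = atan 0.35 = 19.29°;  2α = 38.58°
edge 1: e_1 = (+2.44, -3.85);  n_1 = (-0.8447, -0.5353)
edge 4: e_4 = (-0.27, +2.14);  n_4 = (+0.9921, +0.1252)
∠(n_1, n_4) = 154.83°
δ = |180° − 154.83°| = 25.17°
25.17° ≤ 2α = 38.58°  →  valid

δ = 25.17°, valid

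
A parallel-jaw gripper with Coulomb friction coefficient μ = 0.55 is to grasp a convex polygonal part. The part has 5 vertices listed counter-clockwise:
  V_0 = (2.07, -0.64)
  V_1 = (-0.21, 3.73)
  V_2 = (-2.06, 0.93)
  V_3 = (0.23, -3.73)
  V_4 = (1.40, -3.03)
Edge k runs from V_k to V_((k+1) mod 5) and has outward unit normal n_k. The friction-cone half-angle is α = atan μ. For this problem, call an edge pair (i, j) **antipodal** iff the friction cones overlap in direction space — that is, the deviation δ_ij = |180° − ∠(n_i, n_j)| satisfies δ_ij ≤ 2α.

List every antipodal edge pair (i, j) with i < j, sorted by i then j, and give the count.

count = 4; pairs: (0,2), (1,3), (1,4), (2,4)

α = atan 0.55 = 28.81°;  2α = 57.62°
n_0 = (+0.8866, +0.4626)
n_1 = (-0.8343, +0.5513)
n_2 = (-0.8975, -0.4410)
n_3 = (+0.5134, -0.8581)
n_4 = (+0.9629, -0.2699)
  (0,1): δ = 61.01°  ·
  (0,2): δ = 1.38°  ✓
  (0,3): δ = 93.34°  ·
  (0,4): δ = 136.79°  ·
  (1,2): δ = 120.38°  ·
  (1,3): δ = 25.66°  ✓
  (1,4): δ = 17.79°  ✓
  (2,3): δ = 85.28°  ·
  (2,4): δ = 41.83°  ✓
  (3,4): δ = 136.55°  ·
antipodal pairs: 4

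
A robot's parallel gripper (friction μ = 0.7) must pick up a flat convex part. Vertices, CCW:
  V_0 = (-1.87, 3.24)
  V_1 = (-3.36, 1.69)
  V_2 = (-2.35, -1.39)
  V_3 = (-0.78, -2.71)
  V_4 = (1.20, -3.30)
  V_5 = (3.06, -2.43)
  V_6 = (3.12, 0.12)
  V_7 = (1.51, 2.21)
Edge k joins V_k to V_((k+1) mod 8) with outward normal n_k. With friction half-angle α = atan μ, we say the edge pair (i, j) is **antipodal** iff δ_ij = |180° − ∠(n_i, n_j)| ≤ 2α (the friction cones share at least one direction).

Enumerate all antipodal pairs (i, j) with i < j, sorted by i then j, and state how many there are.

α = atan 0.7 = 34.99°;  2α = 69.98°
n_0 = (-0.7209, +0.6930)
n_1 = (-0.9502, -0.3116)
n_2 = (-0.6435, -0.7654)
n_3 = (-0.2856, -0.9584)
n_4 = (+0.4237, -0.9058)
n_5 = (+0.9997, -0.0235)
n_6 = (+0.7922, +0.6103)
n_7 = (+0.2915, +0.9566)
  (0,1): δ = 117.98°  ·
  (0,2): δ = 86.19°  ·
  (0,3): δ = 62.72°  ✓
  (0,4): δ = 21.06°  ✓
  (0,5): δ = 42.52°  ✓
  (0,6): δ = 81.48°  ·
  (0,7): δ = 116.92°  ·
  (1,2): δ = 148.21°  ·
  (1,3): δ = 124.75°  ·
  (1,4): δ = 83.09°  ·
  (1,5): δ = 19.50°  ✓
  (1,6): δ = 19.45°  ✓
  (1,7): δ = 54.90°  ✓
  (2,3): δ = 156.54°  ·
  (2,4): δ = 114.88°  ·
  (2,5): δ = 51.29°  ✓
  (2,6): δ = 12.34°  ✓
  (2,7): δ = 23.11°  ✓
  (3,4): δ = 138.34°  ·
  (3,5): δ = 74.75°  ·
  (3,6): δ = 35.80°  ✓
  (3,7): δ = 0.35°  ✓
  (4,5): δ = 116.42°  ·
  (4,6): δ = 77.46°  ·
  (4,7): δ = 42.02°  ✓
  (5,6): δ = 141.04°  ·
  (5,7): δ = 105.60°  ·
  (6,7): δ = 144.56°  ·
antipodal pairs: 12

count = 12; pairs: (0,3), (0,4), (0,5), (1,5), (1,6), (1,7), (2,5), (2,6), (2,7), (3,6), (3,7), (4,7)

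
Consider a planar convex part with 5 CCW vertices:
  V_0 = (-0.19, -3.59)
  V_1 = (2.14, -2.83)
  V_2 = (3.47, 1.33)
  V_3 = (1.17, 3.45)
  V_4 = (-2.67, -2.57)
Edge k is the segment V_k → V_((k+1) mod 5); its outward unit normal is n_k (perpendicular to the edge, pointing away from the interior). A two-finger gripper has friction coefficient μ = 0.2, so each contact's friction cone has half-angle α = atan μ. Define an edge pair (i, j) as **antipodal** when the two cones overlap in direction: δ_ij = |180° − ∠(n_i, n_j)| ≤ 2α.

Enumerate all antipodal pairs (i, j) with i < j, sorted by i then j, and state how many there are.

count = 2; pairs: (1,3), (2,4)

α = atan 0.2 = 11.31°;  2α = 22.62°
n_0 = (+0.3101, -0.9507)
n_1 = (+0.9525, -0.3045)
n_2 = (+0.6777, +0.7353)
n_3 = (-0.8431, +0.5378)
n_4 = (-0.3804, -0.9248)
  (0,1): δ = 125.79°  ·
  (0,2): δ = 60.73°  ·
  (0,3): δ = 39.40°  ·
  (0,4): δ = 139.58°  ·
  (1,2): δ = 114.94°  ·
  (1,3): δ = 14.80°  ✓
  (1,4): δ = 85.37°  ·
  (2,3): δ = 79.86°  ·
  (2,4): δ = 20.31°  ✓
  (3,4): δ = 79.82°  ·
antipodal pairs: 2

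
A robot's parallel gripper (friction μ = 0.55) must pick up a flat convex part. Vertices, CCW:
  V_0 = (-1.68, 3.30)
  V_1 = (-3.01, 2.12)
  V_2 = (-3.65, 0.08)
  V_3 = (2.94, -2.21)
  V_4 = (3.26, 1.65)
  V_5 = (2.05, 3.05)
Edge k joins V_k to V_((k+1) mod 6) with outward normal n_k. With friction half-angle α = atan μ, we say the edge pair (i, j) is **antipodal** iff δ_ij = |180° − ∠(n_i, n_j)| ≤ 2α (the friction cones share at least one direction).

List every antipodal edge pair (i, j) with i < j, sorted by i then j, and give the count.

count = 4; pairs: (0,3), (1,3), (2,4), (2,5)

α = atan 0.55 = 28.81°;  2α = 57.62°
n_0 = (-0.6637, +0.7480)
n_1 = (-0.9541, +0.2993)
n_2 = (-0.3282, -0.9446)
n_3 = (+0.9966, -0.0826)
n_4 = (+0.7566, +0.6539)
n_5 = (+0.0669, +0.9978)
  (0,1): δ = 149.00°  ·
  (0,2): δ = 60.74°  ·
  (0,3): δ = 43.68°  ✓
  (0,4): δ = 89.26°  ·
  (0,5): δ = 134.59°  ·
  (1,2): δ = 91.74°  ·
  (1,3): δ = 12.68°  ✓
  (1,4): δ = 58.25°  ·
  (1,5): δ = 103.58°  ·
  (2,3): δ = 75.58°  ·
  (2,4): δ = 30.00°  ✓
  (2,5): δ = 15.33°  ✓
  (3,4): δ = 134.42°  ·
  (3,5): δ = 89.10°  ·
  (4,5): δ = 134.67°  ·
antipodal pairs: 4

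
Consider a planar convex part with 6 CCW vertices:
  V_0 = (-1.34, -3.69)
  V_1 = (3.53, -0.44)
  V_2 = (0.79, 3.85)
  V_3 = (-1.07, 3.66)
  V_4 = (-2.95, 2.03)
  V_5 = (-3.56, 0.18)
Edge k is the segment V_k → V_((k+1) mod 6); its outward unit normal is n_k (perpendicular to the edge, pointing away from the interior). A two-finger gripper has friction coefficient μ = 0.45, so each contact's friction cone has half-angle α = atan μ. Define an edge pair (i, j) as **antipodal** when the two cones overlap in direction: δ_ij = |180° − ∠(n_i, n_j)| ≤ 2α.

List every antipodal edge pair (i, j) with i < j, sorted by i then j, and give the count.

count = 4; pairs: (0,2), (0,3), (0,4), (1,5)

α = atan 0.45 = 24.23°;  2α = 48.46°
n_0 = (+0.5551, -0.8318)
n_1 = (+0.8428, +0.5383)
n_2 = (-0.1016, +0.9948)
n_3 = (-0.6551, +0.7556)
n_4 = (-0.9497, +0.3131)
n_5 = (-0.8674, -0.4976)
  (0,1): δ = 91.15°  ·
  (0,2): δ = 27.88°  ✓
  (0,3): δ = 7.21°  ✓
  (0,4): δ = 38.03°  ✓
  (0,5): δ = 86.12°  ·
  (1,2): δ = 116.73°  ·
  (1,3): δ = 81.64°  ·
  (1,4): δ = 50.82°  ·
  (1,5): δ = 2.73°  ✓
  (2,3): δ = 144.91°  ·
  (2,4): δ = 114.08°  ·
  (2,5): δ = 65.99°  ·
  (3,4): δ = 149.17°  ·
  (3,5): δ = 101.09°  ·
  (4,5): δ = 131.91°  ·
antipodal pairs: 4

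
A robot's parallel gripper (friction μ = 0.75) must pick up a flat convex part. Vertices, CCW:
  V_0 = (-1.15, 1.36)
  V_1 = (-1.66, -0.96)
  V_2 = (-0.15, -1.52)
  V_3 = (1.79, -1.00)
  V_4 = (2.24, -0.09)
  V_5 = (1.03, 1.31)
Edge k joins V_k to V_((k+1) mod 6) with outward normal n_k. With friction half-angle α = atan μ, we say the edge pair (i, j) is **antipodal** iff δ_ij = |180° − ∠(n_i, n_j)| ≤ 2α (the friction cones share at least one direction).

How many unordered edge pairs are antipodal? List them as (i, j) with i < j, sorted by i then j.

α = atan 0.75 = 36.87°;  2α = 73.74°
n_0 = (-0.9767, +0.2147)
n_1 = (-0.3477, -0.9376)
n_2 = (+0.2589, -0.9659)
n_3 = (+0.8964, -0.4433)
n_4 = (+0.7566, +0.6539)
n_5 = (+0.0229, +0.9997)
  (0,1): δ = 97.95°  ·
  (0,2): δ = 62.60°  ✓
  (0,3): δ = 13.91°  ✓
  (0,4): δ = 53.23°  ✓
  (0,5): δ = 101.08°  ·
  (1,2): δ = 144.65°  ·
  (1,3): δ = 95.96°  ·
  (1,4): δ = 28.82°  ✓
  (1,5): δ = 19.03°  ✓
  (2,3): δ = 131.32°  ·
  (2,4): δ = 64.17°  ✓
  (2,5): δ = 16.32°  ✓
  (3,4): δ = 112.85°  ·
  (3,5): δ = 65.00°  ✓
  (4,5): δ = 132.15°  ·
antipodal pairs: 8

count = 8; pairs: (0,2), (0,3), (0,4), (1,4), (1,5), (2,4), (2,5), (3,5)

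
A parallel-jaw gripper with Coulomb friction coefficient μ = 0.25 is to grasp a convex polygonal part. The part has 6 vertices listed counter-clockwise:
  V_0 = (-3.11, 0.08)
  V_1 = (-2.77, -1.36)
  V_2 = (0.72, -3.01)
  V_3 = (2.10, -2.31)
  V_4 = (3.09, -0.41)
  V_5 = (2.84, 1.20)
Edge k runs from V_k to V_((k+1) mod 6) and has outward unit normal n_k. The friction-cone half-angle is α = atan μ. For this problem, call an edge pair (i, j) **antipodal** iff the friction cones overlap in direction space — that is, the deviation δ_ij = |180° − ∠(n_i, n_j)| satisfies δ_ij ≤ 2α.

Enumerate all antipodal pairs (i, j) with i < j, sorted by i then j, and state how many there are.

count = 2; pairs: (0,4), (2,5)

α = atan 0.25 = 14.04°;  2α = 28.07°
n_0 = (-0.9732, -0.2298)
n_1 = (-0.4274, -0.9041)
n_2 = (+0.4524, -0.8918)
n_3 = (+0.8868, -0.4621)
n_4 = (+0.9882, +0.1534)
n_5 = (-0.1850, +0.9827)
  (0,1): δ = 128.59°  ·
  (0,2): δ = 76.39°  ·
  (0,3): δ = 40.81°  ·
  (0,4): δ = 4.46°  ✓
  (0,5): δ = 87.38°  ·
  (1,2): δ = 127.80°  ·
  (1,3): δ = 92.22°  ·
  (1,4): δ = 55.87°  ·
  (1,5): δ = 35.96°  ·
  (2,3): δ = 144.42°  ·
  (2,4): δ = 108.07°  ·
  (2,5): δ = 16.24°  ✓
  (3,4): δ = 143.65°  ·
  (3,5): δ = 51.82°  ·
  (4,5): δ = 88.17°  ·
antipodal pairs: 2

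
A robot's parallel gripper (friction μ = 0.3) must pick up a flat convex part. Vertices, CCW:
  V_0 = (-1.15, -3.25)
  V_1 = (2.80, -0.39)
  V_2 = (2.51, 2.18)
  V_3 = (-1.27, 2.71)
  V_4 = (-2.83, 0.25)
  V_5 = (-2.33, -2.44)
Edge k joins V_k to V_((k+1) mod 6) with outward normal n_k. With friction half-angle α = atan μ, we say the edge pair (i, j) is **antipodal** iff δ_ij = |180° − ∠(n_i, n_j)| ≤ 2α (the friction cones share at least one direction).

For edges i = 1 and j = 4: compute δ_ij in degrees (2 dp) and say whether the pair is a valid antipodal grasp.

α = atan 0.3 = 16.70°;  2α = 33.40°
edge 1: e_1 = (-0.29, +2.57);  n_1 = (+0.9937, +0.1121)
edge 4: e_4 = (+0.50, -2.69);  n_4 = (-0.9832, -0.1827)
∠(n_1, n_4) = 175.91°
δ = |180° − 175.91°| = 4.09°
4.09° ≤ 2α = 33.40°  →  valid

δ = 4.09°, valid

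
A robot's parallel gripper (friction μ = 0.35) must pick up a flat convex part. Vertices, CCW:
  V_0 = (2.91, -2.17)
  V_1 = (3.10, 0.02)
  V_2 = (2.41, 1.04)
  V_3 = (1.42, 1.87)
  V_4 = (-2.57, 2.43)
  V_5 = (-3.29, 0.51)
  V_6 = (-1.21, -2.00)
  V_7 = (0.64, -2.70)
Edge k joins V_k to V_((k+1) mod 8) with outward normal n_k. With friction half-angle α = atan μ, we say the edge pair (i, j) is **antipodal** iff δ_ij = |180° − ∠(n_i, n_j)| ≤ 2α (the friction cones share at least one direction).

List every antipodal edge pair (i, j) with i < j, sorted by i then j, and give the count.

α = atan 0.35 = 19.29°;  2α = 38.58°
n_0 = (+0.9963, -0.0864)
n_1 = (+0.8283, +0.5603)
n_2 = (+0.6425, +0.7663)
n_3 = (+0.1390, +0.9903)
n_4 = (-0.9363, +0.3511)
n_5 = (-0.7700, -0.6381)
n_6 = (-0.3539, -0.9353)
n_7 = (+0.2274, -0.9738)
  (0,1): δ = 140.96°  ·
  (0,2): δ = 125.02°  ·
  (0,3): δ = 93.03°  ·
  (0,4): δ = 15.60°  ✓
  (0,5): δ = 44.61°  ·
  (0,6): δ = 74.23°  ·
  (0,7): δ = 108.10°  ·
  (1,2): δ = 164.05°  ·
  (1,3): δ = 132.07°  ·
  (1,4): δ = 54.63°  ·
  (1,5): δ = 5.57°  ✓
  (1,6): δ = 35.20°  ✓
  (1,7): δ = 69.06°  ·
  (2,3): δ = 148.01°  ·
  (2,4): δ = 70.58°  ·
  (2,5): δ = 10.38°  ✓
  (2,6): δ = 19.25°  ✓
  (2,7): δ = 53.12°  ·
  (3,4): δ = 102.57°  ·
  (3,5): δ = 42.36°  ·
  (3,6): δ = 12.74°  ✓
  (3,7): δ = 21.13°  ✓
  (4,5): δ = 119.80°  ·
  (4,6): δ = 90.17°  ·
  (4,7): δ = 56.30°  ·
  (5,6): δ = 150.37°  ·
  (5,7): δ = 116.51°  ·
  (6,7): δ = 146.13°  ·
antipodal pairs: 7

count = 7; pairs: (0,4), (1,5), (1,6), (2,5), (2,6), (3,6), (3,7)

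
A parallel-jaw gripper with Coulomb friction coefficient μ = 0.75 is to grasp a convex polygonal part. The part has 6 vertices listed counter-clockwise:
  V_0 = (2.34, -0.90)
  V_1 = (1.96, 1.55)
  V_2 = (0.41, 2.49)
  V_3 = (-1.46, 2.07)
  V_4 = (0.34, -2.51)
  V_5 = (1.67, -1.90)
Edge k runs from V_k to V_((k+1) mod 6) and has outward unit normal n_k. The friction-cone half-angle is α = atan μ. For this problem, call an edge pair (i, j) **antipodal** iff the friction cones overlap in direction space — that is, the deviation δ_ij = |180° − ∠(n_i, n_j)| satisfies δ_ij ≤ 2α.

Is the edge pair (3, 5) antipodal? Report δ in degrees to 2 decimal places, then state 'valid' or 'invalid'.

δ = 55.28°, valid

α = atan 0.75 = 36.87°;  2α = 73.74°
edge 3: e_3 = (+1.80, -4.58);  n_3 = (-0.9307, -0.3658)
edge 5: e_5 = (+0.67, +1.00);  n_5 = (+0.8308, -0.5566)
∠(n_3, n_5) = 124.72°
δ = |180° − 124.72°| = 55.28°
55.28° ≤ 2α = 73.74°  →  valid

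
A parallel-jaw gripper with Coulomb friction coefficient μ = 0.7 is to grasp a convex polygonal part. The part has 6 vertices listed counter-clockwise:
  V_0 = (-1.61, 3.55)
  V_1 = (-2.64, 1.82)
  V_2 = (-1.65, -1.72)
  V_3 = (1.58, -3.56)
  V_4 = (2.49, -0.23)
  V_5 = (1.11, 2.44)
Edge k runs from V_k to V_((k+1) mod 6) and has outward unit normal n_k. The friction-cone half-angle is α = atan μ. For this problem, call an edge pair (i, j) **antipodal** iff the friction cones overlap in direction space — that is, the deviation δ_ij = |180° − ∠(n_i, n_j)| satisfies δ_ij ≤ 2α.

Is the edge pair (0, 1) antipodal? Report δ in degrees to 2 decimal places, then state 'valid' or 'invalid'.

δ = 133.61°, invalid

α = atan 0.7 = 34.99°;  2α = 69.98°
edge 0: e_0 = (-1.03, -1.73);  n_0 = (-0.8592, +0.5116)
edge 1: e_1 = (+0.99, -3.54);  n_1 = (-0.9630, -0.2693)
∠(n_0, n_1) = 46.39°
δ = |180° − 46.39°| = 133.61°
133.61° > 2α = 69.98°  →  invalid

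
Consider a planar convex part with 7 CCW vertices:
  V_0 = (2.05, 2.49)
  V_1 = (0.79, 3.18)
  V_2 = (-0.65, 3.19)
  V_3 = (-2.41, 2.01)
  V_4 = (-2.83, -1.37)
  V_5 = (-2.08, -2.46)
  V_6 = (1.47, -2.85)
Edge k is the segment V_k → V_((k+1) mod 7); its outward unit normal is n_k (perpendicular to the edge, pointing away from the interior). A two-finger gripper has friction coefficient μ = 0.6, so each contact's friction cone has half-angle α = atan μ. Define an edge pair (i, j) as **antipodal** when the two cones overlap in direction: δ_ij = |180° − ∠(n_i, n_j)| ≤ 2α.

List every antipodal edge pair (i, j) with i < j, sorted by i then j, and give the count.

α = atan 0.6 = 30.96°;  2α = 61.93°
n_0 = (+0.4803, +0.8771)
n_1 = (+0.0069, +1.0000)
n_2 = (-0.5569, +0.8306)
n_3 = (-0.9924, +0.1233)
n_4 = (-0.8238, -0.5668)
n_5 = (-0.1092, -0.9940)
n_6 = (+0.9942, -0.1080)
  (0,1): δ = 151.69°  ·
  (0,2): δ = 117.45°  ·
  (0,3): δ = 68.38°  ·
  (0,4): δ = 26.76°  ✓
  (0,5): δ = 22.44°  ✓
  (0,6): δ = 112.51°  ·
  (1,2): δ = 145.76°  ·
  (1,3): δ = 96.69°  ·
  (1,4): δ = 55.07°  ✓
  (1,5): δ = 5.87°  ✓
  (1,6): δ = 84.20°  ·
  (2,3): δ = 130.92°  ·
  (2,4): δ = 89.31°  ·
  (2,5): δ = 40.11°  ✓
  (2,6): δ = 49.96°  ✓
  (3,4): δ = 138.39°  ·
  (3,5): δ = 89.19°  ·
  (3,6): δ = 0.88°  ✓
  (4,5): δ = 130.80°  ·
  (4,6): δ = 40.73°  ✓
  (5,6): δ = 89.93°  ·
antipodal pairs: 8

count = 8; pairs: (0,4), (0,5), (1,4), (1,5), (2,5), (2,6), (3,6), (4,6)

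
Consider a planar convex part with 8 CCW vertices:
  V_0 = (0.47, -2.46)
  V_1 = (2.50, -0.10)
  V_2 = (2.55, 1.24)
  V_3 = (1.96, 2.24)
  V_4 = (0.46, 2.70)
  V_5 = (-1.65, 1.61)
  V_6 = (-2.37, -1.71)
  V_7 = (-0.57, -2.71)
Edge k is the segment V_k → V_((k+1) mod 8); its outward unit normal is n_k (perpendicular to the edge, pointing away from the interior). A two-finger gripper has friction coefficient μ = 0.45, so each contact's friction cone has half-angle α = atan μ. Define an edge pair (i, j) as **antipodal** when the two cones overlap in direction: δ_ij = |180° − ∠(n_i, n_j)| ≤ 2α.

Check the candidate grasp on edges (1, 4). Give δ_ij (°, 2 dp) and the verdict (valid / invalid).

δ = 60.54°, invalid

α = atan 0.45 = 24.23°;  2α = 48.46°
edge 1: e_1 = (+0.05, +1.34);  n_1 = (+0.9993, -0.0373)
edge 4: e_4 = (-2.11, -1.09);  n_4 = (-0.4590, +0.8885)
∠(n_1, n_4) = 119.46°
δ = |180° − 119.46°| = 60.54°
60.54° > 2α = 48.46°  →  invalid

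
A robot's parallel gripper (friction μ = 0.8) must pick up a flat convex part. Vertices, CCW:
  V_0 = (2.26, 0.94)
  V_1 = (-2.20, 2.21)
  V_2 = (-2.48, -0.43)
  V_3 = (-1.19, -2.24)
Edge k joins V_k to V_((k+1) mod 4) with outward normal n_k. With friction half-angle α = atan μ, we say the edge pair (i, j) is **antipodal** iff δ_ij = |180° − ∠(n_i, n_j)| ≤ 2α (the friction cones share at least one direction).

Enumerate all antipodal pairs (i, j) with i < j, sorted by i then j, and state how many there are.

count = 3; pairs: (0,2), (0,3), (1,3)

α = atan 0.8 = 38.66°;  2α = 77.32°
n_0 = (+0.2739, +0.9618)
n_1 = (-0.9944, +0.1055)
n_2 = (-0.8143, -0.5804)
n_3 = (+0.6777, -0.7353)
  (0,1): δ = 80.16°  ·
  (0,2): δ = 38.63°  ✓
  (0,3): δ = 58.56°  ✓
  (1,2): δ = 138.47°  ·
  (1,3): δ = 41.28°  ✓
  (2,3): δ = 82.81°  ·
antipodal pairs: 3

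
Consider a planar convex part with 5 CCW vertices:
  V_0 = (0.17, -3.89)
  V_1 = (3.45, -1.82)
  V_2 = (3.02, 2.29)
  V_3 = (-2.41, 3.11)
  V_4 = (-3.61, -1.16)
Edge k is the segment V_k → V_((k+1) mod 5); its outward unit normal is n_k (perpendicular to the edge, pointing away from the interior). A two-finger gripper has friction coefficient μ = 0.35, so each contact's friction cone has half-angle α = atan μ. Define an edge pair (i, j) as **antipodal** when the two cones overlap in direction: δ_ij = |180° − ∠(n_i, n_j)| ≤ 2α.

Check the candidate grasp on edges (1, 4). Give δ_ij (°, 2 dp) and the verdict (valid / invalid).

α = atan 0.35 = 19.29°;  2α = 38.58°
edge 1: e_1 = (-0.43, +4.11);  n_1 = (+0.9946, +0.1041)
edge 4: e_4 = (+3.78, -2.73);  n_4 = (-0.5855, -0.8107)
∠(n_1, n_4) = 131.81°
δ = |180° − 131.81°| = 48.19°
48.19° > 2α = 38.58°  →  invalid

δ = 48.19°, invalid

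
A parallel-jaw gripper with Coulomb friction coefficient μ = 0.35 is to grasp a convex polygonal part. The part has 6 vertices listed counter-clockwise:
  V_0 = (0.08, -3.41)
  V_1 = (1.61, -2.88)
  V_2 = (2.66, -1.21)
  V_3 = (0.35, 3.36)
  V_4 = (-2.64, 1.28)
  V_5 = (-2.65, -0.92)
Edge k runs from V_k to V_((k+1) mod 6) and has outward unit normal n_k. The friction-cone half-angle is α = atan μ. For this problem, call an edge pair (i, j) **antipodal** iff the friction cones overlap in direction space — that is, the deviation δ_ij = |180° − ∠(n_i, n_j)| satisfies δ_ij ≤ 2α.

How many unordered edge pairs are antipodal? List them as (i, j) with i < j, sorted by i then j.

α = atan 0.35 = 19.29°;  2α = 38.58°
n_0 = (+0.3273, -0.9449)
n_1 = (+0.8466, -0.5323)
n_2 = (+0.8925, +0.4511)
n_3 = (-0.5711, +0.8209)
n_4 = (-1.0000, +0.0045)
n_5 = (-0.6739, -0.7388)
  (0,1): δ = 141.27°  ·
  (0,2): δ = 82.29°  ·
  (0,3): δ = 15.72°  ✓
  (0,4): δ = 70.63°  ·
  (0,5): δ = 118.53°  ·
  (1,2): δ = 121.03°  ·
  (1,3): δ = 23.02°  ✓
  (1,4): δ = 31.90°  ✓
  (1,5): δ = 79.79°  ·
  (2,3): δ = 81.99°  ·
  (2,4): δ = 27.08°  ✓
  (2,5): δ = 20.82°  ✓
  (3,4): δ = 125.08°  ·
  (3,5): δ = 77.19°  ·
  (4,5): δ = 132.11°  ·
antipodal pairs: 5

count = 5; pairs: (0,3), (1,3), (1,4), (2,4), (2,5)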